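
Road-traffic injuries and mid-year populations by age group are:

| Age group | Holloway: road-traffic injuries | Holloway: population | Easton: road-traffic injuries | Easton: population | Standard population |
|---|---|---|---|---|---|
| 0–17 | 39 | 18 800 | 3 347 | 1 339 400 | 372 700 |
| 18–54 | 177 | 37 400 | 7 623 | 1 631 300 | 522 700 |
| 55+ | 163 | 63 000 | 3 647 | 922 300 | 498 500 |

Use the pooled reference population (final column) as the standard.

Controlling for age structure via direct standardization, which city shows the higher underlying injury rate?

Easton

Age-specific rates per 100 000 for Holloway: 207.45, 473.26, 258.73.
For Easton: 249.89, 467.30, 395.42.
Standard total = 1 393 900; weights = 0.2674, 0.3750, 0.3576.
Holloway: 0.2674×207.45 + 0.3750×473.26 + 0.3576×258.73 = 325.4656 per 100 000.
Easton: 0.2674×249.89 + 0.3750×467.30 + 0.3576×395.42 = 383.4622 per 100 000.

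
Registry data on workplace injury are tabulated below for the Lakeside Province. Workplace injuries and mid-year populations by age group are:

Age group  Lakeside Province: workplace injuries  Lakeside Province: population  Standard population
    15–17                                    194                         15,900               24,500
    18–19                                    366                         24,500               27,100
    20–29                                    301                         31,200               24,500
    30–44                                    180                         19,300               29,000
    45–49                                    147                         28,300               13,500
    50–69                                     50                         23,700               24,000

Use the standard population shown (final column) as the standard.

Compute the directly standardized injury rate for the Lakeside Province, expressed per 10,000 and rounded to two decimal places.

Age-specific rates per 10,000 for the Lakeside Province: 122.01, 149.39, 96.47, 93.26, 51.94, 21.10.
Standard total = 142,600; weights = 0.1718, 0.1900, 0.1718, 0.2034, 0.0947, 0.1683.
Standardized rate: 0.1718×122.01 + 0.1900×149.39 + 0.1718×96.47 + 0.2034×93.26 + 0.0947×51.94 + 0.1683×21.10 = 93.3630 per 10,000.

93.36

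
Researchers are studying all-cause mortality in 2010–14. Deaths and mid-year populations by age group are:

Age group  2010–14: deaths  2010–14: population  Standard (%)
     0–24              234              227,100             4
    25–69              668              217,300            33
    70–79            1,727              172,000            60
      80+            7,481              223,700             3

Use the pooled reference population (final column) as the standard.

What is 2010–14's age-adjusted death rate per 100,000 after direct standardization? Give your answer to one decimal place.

808.3

Age-specific rates per 100,000 for 2010–14: 103.04, 307.41, 1004.07, 3344.21.
Standard weights: 0.04, 0.33, 0.60, 0.03.
Standardized rate: 0.0400×103.04 + 0.3300×307.41 + 0.6000×1004.07 + 0.0300×3344.21 = 808.3347 per 100,000.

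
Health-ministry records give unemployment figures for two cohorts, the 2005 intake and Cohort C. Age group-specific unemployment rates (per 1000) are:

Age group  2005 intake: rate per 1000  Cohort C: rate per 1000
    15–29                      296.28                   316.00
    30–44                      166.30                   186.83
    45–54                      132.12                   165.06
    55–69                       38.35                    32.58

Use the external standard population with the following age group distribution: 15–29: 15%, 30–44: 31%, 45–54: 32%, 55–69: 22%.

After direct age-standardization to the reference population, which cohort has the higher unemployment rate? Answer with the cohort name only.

Cohort C

Standard weights: 0.15, 0.31, 0.32, 0.22.
The 2005 intake: 0.1500×296.28 + 0.3100×166.30 + 0.3200×132.12 + 0.2200×38.35 = 146.7104 per 1000.
Cohort C: 0.1500×316.00 + 0.3100×186.83 + 0.3200×165.06 + 0.2200×32.58 = 165.3041 per 1000.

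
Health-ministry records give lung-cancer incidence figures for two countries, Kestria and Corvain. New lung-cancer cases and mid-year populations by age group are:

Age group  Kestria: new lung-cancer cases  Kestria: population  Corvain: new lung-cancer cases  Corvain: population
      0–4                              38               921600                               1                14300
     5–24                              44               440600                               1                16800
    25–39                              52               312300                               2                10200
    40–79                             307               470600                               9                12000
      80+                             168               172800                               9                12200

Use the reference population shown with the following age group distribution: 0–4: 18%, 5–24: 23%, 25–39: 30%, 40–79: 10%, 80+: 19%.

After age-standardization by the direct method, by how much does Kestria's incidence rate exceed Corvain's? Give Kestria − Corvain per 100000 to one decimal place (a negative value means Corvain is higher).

Age-specific rates per 100000 for Kestria: 4.12, 9.99, 16.65, 65.24, 97.22.
For Corvain: 6.99, 5.95, 19.61, 75.00, 73.77.
Standard weights: 0.18, 0.23, 0.30, 0.10, 0.19.
Kestria: 0.1800×4.12 + 0.2300×9.99 + 0.3000×16.65 + 0.1000×65.24 + 0.1900×97.22 = 33.0301 per 100000.
Corvain: 0.1800×6.99 + 0.2300×5.95 + 0.3000×19.61 + 0.1000×75.00 + 0.1900×73.77 = 30.0265 per 100000.
Difference = 33.0301 − 30.0265 = 3.0035.

3.0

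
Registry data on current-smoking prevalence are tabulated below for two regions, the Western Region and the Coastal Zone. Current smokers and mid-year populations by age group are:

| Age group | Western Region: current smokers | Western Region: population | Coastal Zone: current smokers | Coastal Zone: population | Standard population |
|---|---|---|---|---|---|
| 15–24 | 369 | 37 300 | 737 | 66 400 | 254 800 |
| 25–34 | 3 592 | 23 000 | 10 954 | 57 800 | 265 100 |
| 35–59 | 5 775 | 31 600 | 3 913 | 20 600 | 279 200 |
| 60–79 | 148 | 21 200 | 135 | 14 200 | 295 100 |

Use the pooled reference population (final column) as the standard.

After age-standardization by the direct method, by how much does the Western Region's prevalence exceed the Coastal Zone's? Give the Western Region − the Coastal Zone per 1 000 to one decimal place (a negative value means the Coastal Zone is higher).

-10.9

Age-specific rates per 1 000 for the Western Region: 9.893, 156.174, 182.753, 6.981.
For the Coastal Zone: 11.099, 189.516, 189.951, 9.507.
Standard total = 1 094 200; weights = 0.2329, 0.2423, 0.2552, 0.2697.
The Western Region: 0.2329×9.893 + 0.2423×156.174 + 0.2552×182.753 + 0.2697×6.981 = 88.6558 per 1 000.
The Coastal Zone: 0.2329×11.099 + 0.2423×189.516 + 0.2552×189.951 + 0.2697×9.507 = 99.5327 per 1 000.
Difference = 88.6558 − 99.5327 = -10.8769.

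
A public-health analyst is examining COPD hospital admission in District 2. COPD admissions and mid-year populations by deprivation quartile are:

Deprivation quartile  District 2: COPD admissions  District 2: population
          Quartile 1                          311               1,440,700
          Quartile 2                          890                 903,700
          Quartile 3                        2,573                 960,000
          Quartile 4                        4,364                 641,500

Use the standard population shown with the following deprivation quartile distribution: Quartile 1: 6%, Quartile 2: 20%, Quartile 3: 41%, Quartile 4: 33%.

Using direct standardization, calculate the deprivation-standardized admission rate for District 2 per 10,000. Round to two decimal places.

Deprivation-specific rates per 10,000 for District 2: 2.16, 9.85, 26.80, 68.03.
Standard weights: 0.06, 0.20, 0.41, 0.33.
Standardized rate: 0.0600×2.16 + 0.2000×9.85 + 0.4100×26.80 + 0.3300×68.03 = 35.5373 per 10,000.

35.54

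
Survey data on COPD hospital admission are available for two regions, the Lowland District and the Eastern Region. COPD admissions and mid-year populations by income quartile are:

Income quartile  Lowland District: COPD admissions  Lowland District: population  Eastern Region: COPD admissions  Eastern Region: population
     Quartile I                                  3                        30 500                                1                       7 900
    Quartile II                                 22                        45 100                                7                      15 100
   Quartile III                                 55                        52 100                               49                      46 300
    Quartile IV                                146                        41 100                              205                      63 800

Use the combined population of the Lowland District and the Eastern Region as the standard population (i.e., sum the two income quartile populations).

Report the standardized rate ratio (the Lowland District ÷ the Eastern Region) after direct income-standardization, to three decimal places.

Income-specific rates per 10 000 for the Lowland District: 0.98, 4.88, 10.56, 35.52.
For the Eastern Region: 1.27, 4.64, 10.58, 32.13.
Combined standard total = 301 900; weights = 0.1272, 0.1994, 0.3259, 0.3475.
The Lowland District: 0.1272×0.98 + 0.1994×4.88 + 0.3259×10.56 + 0.3475×35.52 = 16.8817 per 10 000.
The Eastern Region: 0.1272×1.27 + 0.1994×4.64 + 0.3259×10.58 + 0.3475×32.13 = 15.6995 per 10 000.
Ratio = 16.8817 ÷ 15.6995 = 1.07530.

1.075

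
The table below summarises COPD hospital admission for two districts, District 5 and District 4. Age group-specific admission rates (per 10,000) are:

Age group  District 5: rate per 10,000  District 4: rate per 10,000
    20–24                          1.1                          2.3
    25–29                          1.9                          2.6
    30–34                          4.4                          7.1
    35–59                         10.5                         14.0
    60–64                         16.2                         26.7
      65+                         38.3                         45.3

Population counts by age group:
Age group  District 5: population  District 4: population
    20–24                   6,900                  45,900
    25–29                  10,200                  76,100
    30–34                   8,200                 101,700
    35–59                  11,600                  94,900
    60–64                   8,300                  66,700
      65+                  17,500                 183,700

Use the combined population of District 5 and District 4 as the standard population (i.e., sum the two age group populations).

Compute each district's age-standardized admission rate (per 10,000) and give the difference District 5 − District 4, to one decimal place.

-4.7

Combined standard total = 631,700; weights = 0.0836, 0.1366, 0.1740, 0.1686, 0.1187, 0.3185.
District 5: 0.0836×1.1 + 0.1366×1.9 + 0.1740×4.4 + 0.1686×10.5 + 0.1187×16.2 + 0.3185×38.3 = 17.0094 per 10,000.
District 4: 0.0836×2.3 + 0.1366×2.6 + 0.1740×7.1 + 0.1686×14.0 + 0.1187×26.7 + 0.3185×45.3 = 21.7413 per 10,000.
Difference = 17.0094 − 21.7413 = -4.7319.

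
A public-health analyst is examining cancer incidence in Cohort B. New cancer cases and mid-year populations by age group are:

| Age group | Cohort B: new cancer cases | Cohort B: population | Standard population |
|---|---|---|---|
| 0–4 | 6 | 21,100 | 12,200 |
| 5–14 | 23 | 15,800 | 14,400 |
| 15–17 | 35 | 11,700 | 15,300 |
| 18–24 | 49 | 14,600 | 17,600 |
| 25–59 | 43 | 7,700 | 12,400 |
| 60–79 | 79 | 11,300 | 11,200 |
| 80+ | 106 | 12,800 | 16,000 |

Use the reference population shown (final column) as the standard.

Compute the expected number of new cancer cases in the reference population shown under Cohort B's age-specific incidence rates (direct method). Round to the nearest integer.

409

Age-specific rates per 100,000 for Cohort B: 28.44, 145.57, 299.15, 335.62, 558.44, 699.12, 828.12.
Expected new cancer cases = Σ (standard pop × age-specific rate ÷ 100,000)
= 12,200×28.44/100,000 + 14,400×145.57/100,000 + 15,300×299.15/100,000 + 17,600×335.62/100,000 + 12,400×558.44/100,000 + 11,200×699.12/100,000 + 16,000×828.12/100,000
= 3.47 + 20.96 + 45.77 + 59.07 + 69.25 + 78.30 + 132.50 = 409.32.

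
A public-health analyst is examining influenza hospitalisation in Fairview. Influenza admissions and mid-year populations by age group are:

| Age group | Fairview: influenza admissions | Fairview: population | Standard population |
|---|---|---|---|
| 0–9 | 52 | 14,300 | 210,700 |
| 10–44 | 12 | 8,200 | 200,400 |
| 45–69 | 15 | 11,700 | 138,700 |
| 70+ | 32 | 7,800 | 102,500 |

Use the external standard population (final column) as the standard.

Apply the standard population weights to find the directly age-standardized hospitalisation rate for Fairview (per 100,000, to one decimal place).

Age-specific rates per 100,000 for Fairview: 363.64, 146.34, 128.21, 410.26.
Standard total = 652,300; weights = 0.3230, 0.3072, 0.2126, 0.1571.
Standardized rate: 0.3230×363.64 + 0.3072×146.34 + 0.2126×128.21 + 0.1571×410.26 = 254.1443 per 100,000.

254.1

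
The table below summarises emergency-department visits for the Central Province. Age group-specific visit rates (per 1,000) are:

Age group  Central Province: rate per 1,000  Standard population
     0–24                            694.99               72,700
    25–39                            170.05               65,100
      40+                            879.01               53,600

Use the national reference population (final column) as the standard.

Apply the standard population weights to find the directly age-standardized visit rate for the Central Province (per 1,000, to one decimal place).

568.0

Standard total = 191,400; weights = 0.3798, 0.3401, 0.2800.
Standardized rate: 0.3798×694.99 + 0.3401×170.05 + 0.2800×879.01 = 567.9779 per 1,000.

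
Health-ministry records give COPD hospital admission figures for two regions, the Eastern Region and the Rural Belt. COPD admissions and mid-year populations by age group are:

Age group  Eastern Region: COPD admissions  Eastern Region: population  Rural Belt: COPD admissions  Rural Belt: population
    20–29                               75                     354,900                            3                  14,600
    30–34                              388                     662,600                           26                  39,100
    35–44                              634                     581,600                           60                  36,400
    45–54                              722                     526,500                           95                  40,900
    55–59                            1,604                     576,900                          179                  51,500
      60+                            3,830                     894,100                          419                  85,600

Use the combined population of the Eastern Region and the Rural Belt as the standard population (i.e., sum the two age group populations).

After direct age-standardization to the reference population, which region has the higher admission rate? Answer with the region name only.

Rural Belt

Age-specific rates per 10,000 for the Eastern Region: 2.11, 5.86, 10.90, 13.71, 27.80, 42.84.
For the Rural Belt: 2.05, 6.65, 16.48, 23.23, 34.76, 48.95.
Combined standard total = 3,864,700; weights = 0.0956, 0.1816, 0.1599, 0.1468, 0.1626, 0.2535.
The Eastern Region: 0.0956×2.11 + 0.1816×5.86 + 0.1599×10.90 + 0.1468×13.71 + 0.1626×27.80 + 0.2535×42.84 = 20.4016 per 10,000.
The Rural Belt: 0.0956×2.05 + 0.1816×6.65 + 0.1599×16.48 + 0.1468×23.23 + 0.1626×34.76 + 0.2535×48.95 = 25.5098 per 10,000.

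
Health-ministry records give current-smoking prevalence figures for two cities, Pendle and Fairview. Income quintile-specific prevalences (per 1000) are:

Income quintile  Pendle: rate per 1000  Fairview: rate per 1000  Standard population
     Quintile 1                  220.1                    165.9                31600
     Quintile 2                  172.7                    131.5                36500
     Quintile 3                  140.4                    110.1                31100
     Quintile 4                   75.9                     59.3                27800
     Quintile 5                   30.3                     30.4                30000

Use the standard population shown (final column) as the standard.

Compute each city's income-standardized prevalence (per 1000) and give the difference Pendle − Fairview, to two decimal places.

Standard total = 157000; weights = 0.2013, 0.2325, 0.1981, 0.1771, 0.1911.
Pendle: 0.2013×220.1 + 0.2325×172.7 + 0.1981×140.4 + 0.1771×75.9 + 0.1911×30.3 = 131.4915 per 1000.
Fairview: 0.2013×165.9 + 0.2325×131.5 + 0.1981×110.1 + 0.1771×59.3 + 0.1911×30.4 = 102.0818 per 1000.
Difference = 131.4915 − 102.0818 = 29.4097.

29.41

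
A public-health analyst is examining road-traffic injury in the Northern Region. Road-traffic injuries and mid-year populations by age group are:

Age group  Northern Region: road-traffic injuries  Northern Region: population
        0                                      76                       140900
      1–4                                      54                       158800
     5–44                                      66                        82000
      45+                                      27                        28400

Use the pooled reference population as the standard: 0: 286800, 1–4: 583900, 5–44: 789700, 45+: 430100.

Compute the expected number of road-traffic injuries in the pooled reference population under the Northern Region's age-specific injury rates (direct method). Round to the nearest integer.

1398

Age-specific rates per 100000 for the Northern Region: 53.94, 34.01, 80.49, 95.07.
Expected road-traffic injuries = Σ (standard pop × age-specific rate ÷ 100000)
= 286800×53.94/100000 + 583900×34.01/100000 + 789700×80.49/100000 + 430100×95.07/100000
= 154.70 + 198.56 + 635.61 + 408.90 = 1397.76.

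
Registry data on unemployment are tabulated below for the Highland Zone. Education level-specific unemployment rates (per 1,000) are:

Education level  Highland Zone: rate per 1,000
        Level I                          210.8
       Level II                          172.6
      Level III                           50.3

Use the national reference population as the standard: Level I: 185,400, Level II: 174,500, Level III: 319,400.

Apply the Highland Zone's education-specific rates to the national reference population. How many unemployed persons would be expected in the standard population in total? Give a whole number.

Expected unemployed persons = Σ (standard pop × education-specific rate ÷ 1,000)
= 185,400×210.8/1,000 + 174,500×172.6/1,000 + 319,400×50.3/1,000
= 39082.32 + 30118.70 + 16065.82 = 85266.84.

85267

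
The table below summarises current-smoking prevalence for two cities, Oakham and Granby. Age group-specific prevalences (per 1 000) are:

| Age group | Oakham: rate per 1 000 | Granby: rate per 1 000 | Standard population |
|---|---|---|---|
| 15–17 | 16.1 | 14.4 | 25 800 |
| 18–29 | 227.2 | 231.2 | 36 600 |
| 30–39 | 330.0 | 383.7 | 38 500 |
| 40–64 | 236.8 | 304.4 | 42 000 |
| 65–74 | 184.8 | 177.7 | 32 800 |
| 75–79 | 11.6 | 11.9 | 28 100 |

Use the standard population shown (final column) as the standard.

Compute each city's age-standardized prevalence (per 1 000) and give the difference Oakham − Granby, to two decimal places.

Standard total = 203 800; weights = 0.1266, 0.1796, 0.1889, 0.2061, 0.1609, 0.1379.
Oakham: 0.1266×16.1 + 0.1796×227.2 + 0.1889×330.0 + 0.2061×236.8 + 0.1609×184.8 + 0.1379×11.6 = 185.3234 per 1 000.
Granby: 0.1266×14.4 + 0.1796×231.2 + 0.1889×383.7 + 0.2061×304.4 + 0.1609×177.7 + 0.1379×11.9 = 208.8010 per 1 000.
Difference = 185.3234 − 208.8010 = -23.4776.

-23.48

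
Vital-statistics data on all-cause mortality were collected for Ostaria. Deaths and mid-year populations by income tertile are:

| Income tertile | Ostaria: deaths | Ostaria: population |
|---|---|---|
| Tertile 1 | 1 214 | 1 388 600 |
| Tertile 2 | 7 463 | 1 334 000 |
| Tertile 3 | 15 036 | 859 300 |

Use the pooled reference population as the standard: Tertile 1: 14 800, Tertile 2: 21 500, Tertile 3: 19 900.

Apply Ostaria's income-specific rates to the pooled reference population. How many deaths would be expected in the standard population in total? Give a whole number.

Income-specific rates per 1 000 for Ostaria: 0.874, 5.594, 17.498.
Expected deaths = Σ (standard pop × income-specific rate ÷ 1 000)
= 14 800×0.874/1 000 + 21 500×5.594/1 000 + 19 900×17.498/1 000
= 12.94 + 120.28 + 348.21 = 481.43.

481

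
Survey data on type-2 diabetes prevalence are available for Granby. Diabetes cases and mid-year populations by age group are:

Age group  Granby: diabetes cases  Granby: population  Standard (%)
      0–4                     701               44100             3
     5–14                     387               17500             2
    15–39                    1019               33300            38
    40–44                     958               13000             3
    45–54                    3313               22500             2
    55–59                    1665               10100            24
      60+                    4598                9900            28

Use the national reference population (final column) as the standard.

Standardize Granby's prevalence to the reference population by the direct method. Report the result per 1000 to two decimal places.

187.31

Age-specific rates per 1000 for Granby: 15.896, 22.114, 30.601, 73.692, 147.244, 164.851, 464.444.
Standard weights: 0.03, 0.02, 0.38, 0.03, 0.02, 0.24, 0.28.
Standardized rate: 0.0300×15.896 + 0.0200×22.114 + 0.3800×30.601 + 0.0300×73.692 + 0.0200×147.244 + 0.2400×164.851 + 0.2800×464.444 = 187.3118 per 1000.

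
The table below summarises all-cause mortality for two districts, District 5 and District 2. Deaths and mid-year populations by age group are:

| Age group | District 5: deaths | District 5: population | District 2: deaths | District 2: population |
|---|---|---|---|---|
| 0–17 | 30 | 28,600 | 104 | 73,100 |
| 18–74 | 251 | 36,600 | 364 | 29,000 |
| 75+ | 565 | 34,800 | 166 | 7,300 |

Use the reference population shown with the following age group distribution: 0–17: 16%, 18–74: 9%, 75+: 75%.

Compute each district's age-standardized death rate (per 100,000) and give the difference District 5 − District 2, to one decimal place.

-545.0

Age-specific rates per 100,000 for District 5: 104.90, 685.79, 1623.56.
For District 2: 142.27, 1255.17, 2273.97.
Standard weights: 0.16, 0.09, 0.75.
District 5: 0.1600×104.90 + 0.0900×685.79 + 0.7500×1623.56 = 1296.1769 per 100,000.
District 2: 0.1600×142.27 + 0.0900×1255.17 + 0.7500×2273.97 = 1841.2083 per 100,000.
Difference = 1296.1769 − 1841.2083 = -545.0314.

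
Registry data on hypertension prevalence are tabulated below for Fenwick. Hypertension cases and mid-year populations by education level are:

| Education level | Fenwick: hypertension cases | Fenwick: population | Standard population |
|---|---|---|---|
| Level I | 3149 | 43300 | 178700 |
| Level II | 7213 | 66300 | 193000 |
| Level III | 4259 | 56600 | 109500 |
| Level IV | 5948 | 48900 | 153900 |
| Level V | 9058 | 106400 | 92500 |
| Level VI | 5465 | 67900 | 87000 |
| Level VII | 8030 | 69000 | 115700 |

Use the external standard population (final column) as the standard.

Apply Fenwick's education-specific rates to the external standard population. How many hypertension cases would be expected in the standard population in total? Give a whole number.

Education-specific rates per 1000 for Fenwick: 72.725, 108.793, 75.247, 121.636, 85.132, 80.486, 116.377.
Expected hypertension cases = Σ (standard pop × education-specific rate ÷ 1000)
= 178700×72.725/1000 + 193000×108.793/1000 + 109500×75.247/1000 + 153900×121.636/1000 + 92500×85.132/1000 + 87000×80.486/1000 + 115700×116.377/1000
= 12995.99 + 20997.12 + 8239.58 + 18719.78 + 7874.67 + 7002.28 + 13464.80 = 89294.22.

89294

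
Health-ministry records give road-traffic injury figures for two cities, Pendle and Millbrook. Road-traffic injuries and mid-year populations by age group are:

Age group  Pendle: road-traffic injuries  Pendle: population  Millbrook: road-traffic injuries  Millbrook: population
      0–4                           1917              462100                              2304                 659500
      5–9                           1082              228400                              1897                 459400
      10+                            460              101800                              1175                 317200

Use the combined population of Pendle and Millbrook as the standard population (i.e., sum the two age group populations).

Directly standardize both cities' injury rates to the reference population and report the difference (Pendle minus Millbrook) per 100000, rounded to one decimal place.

Age-specific rates per 100000 for Pendle: 414.85, 473.73, 451.87.
For Millbrook: 349.36, 412.93, 370.43.
Combined standard total = 2228400; weights = 0.5033, 0.3087, 0.1880.
Pendle: 0.5033×414.85 + 0.3087×473.73 + 0.1880×451.87 = 439.9812 per 100000.
Millbrook: 0.5033×349.36 + 0.3087×412.93 + 0.1880×370.43 = 372.9402 per 100000.
Difference = 439.9812 − 372.9402 = 67.0410.

67.0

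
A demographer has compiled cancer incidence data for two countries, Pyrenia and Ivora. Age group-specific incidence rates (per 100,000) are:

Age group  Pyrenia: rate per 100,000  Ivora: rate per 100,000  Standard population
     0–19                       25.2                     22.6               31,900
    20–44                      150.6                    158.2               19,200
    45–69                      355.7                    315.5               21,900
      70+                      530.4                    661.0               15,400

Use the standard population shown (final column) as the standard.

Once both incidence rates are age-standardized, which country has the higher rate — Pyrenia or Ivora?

Ivora

Standard total = 88,400; weights = 0.3609, 0.2172, 0.2477, 0.1742.
Pyrenia: 0.3609×25.2 + 0.2172×150.6 + 0.2477×355.7 + 0.1742×530.4 = 222.3234 per 100,000.
Ivora: 0.3609×22.6 + 0.2172×158.2 + 0.2477×315.5 + 0.1742×661.0 = 235.8284 per 100,000.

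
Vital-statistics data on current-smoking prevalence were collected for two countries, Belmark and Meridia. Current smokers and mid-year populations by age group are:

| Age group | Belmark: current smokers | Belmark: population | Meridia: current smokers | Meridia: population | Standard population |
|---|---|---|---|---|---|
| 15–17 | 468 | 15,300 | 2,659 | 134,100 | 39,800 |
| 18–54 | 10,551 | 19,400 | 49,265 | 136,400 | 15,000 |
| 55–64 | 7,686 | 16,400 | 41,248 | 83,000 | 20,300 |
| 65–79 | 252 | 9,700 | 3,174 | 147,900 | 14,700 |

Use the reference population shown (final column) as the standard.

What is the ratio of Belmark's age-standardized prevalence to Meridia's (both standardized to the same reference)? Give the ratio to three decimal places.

1.160

Age-specific rates per 1,000 for Belmark: 30.588, 543.866, 468.659, 25.979.
For Meridia: 19.828, 361.180, 496.964, 21.460.
Standard total = 89,800; weights = 0.4432, 0.1670, 0.2261, 0.1637.
Belmark: 0.4432×30.588 + 0.1670×543.866 + 0.2261×468.659 + 0.1637×25.979 = 214.5999 per 1,000.
Meridia: 0.4432×19.828 + 0.1670×361.180 + 0.2261×496.964 + 0.1637×21.460 = 184.9745 per 1,000.
Ratio = 214.5999 ÷ 184.9745 = 1.16016.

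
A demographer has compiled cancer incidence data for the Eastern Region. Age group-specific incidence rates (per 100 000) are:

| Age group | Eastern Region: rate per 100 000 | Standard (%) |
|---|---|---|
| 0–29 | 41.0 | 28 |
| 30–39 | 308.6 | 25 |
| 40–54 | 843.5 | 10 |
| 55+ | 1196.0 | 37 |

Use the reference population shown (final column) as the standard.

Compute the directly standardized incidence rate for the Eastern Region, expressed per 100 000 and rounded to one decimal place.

Standard weights: 0.28, 0.25, 0.10, 0.37.
Standardized rate: 0.2800×41.0 + 0.2500×308.6 + 0.1000×843.5 + 0.3700×1196.0 = 615.5000 per 100 000.

615.5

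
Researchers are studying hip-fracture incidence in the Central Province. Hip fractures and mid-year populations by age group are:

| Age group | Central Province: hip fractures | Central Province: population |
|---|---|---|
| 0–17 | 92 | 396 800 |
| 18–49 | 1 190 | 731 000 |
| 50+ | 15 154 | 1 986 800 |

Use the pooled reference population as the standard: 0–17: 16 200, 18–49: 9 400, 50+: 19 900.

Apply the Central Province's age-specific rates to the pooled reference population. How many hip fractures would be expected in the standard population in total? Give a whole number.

171

Age-specific rates per 100 000 for the Central Province: 23.19, 162.79, 762.73.
Expected hip fractures = Σ (standard pop × age-specific rate ÷ 100 000)
= 16 200×23.19/100 000 + 9 400×162.79/100 000 + 19 900×762.73/100 000
= 3.76 + 15.30 + 151.78 = 170.84.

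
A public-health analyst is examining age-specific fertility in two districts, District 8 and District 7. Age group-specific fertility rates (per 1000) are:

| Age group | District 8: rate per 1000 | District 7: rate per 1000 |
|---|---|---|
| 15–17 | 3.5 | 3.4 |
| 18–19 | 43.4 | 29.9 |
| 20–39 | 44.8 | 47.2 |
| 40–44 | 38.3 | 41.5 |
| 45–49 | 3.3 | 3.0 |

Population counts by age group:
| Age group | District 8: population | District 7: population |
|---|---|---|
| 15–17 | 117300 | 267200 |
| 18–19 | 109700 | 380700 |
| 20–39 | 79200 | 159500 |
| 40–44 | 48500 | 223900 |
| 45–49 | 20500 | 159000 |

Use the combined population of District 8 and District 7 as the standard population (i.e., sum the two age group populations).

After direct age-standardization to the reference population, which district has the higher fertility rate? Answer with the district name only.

District 8

Combined standard total = 1565500; weights = 0.2456, 0.3133, 0.1525, 0.1740, 0.1147.
District 8: 0.2456×3.5 + 0.3133×43.4 + 0.1525×44.8 + 0.1740×38.3 + 0.1147×3.3 = 28.3284 per 1000.
District 7: 0.2456×3.4 + 0.3133×29.9 + 0.1525×47.2 + 0.1740×41.5 + 0.1147×3.0 = 24.9633 per 1000.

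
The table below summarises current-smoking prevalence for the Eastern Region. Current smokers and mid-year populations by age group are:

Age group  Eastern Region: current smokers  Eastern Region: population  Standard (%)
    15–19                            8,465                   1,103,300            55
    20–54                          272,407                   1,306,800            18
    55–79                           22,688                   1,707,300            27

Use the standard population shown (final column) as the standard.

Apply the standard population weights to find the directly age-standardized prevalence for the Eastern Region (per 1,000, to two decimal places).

Age-specific rates per 1,000 for the Eastern Region: 7.672, 208.453, 13.289.
Standard weights: 0.55, 0.18, 0.27.
Standardized rate: 0.5500×7.672 + 0.1800×208.453 + 0.2700×13.289 = 45.3294 per 1,000.

45.33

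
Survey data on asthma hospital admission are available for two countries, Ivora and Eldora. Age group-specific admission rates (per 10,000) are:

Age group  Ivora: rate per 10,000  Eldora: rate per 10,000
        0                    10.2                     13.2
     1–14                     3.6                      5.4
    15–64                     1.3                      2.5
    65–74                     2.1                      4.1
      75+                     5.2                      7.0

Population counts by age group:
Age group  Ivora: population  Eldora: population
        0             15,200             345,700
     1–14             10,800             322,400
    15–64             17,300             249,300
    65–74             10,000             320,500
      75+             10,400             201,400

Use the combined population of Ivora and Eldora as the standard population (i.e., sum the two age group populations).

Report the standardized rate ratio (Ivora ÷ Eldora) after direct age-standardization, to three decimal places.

0.698

Combined standard total = 1,503,000; weights = 0.2401, 0.2217, 0.1774, 0.2199, 0.1409.
Ivora: 0.2401×10.2 + 0.2217×3.6 + 0.1774×1.3 + 0.2199×2.1 + 0.1409×5.2 = 4.6724 per 10,000.
Eldora: 0.2401×13.2 + 0.2217×5.4 + 0.1774×2.5 + 0.2199×4.1 + 0.1409×7.0 = 6.6981 per 10,000.
Ratio = 4.6724 ÷ 6.6981 = 0.69757.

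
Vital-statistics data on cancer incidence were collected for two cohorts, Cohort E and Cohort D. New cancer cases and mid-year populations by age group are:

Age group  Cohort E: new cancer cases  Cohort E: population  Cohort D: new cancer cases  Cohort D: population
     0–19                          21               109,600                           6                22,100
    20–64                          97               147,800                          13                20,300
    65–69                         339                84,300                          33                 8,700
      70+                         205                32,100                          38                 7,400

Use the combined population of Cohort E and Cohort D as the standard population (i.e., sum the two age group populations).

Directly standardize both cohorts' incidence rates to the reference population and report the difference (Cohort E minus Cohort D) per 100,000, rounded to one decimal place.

14.5

Age-specific rates per 100,000 for Cohort E: 19.16, 65.63, 402.14, 638.63.
For Cohort D: 27.15, 64.04, 379.31, 513.51.
Combined standard total = 432,300; weights = 0.3046, 0.3889, 0.2151, 0.0914.
Cohort E: 0.3046×19.16 + 0.3889×65.63 + 0.2151×402.14 + 0.0914×638.63 = 176.2206 per 100,000.
Cohort D: 0.3046×27.15 + 0.3889×64.04 + 0.2151×379.31 + 0.0914×513.51 = 161.6938 per 100,000.
Difference = 176.2206 − 161.6938 = 14.5268.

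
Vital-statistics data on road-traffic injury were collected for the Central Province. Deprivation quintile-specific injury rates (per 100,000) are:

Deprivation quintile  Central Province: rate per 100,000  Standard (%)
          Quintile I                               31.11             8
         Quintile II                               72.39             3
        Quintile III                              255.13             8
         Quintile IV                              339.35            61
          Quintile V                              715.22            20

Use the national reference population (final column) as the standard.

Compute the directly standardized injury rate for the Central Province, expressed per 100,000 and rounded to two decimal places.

Standard weights: 0.08, 0.03, 0.08, 0.61, 0.20.
Standardized rate: 0.0800×31.11 + 0.0300×72.39 + 0.0800×255.13 + 0.6100×339.35 + 0.2000×715.22 = 375.1184 per 100,000.

375.12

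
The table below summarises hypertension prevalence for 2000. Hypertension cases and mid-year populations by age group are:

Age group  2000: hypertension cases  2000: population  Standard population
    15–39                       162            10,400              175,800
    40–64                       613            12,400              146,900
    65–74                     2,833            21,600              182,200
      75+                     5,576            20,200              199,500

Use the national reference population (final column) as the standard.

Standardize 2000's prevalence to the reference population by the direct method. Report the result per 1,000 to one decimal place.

126.3

Age-specific rates per 1,000 for 2000: 15.577, 49.435, 131.157, 276.040.
Standard total = 704,400; weights = 0.2496, 0.2085, 0.2587, 0.2832.
Standardized rate: 0.2496×15.577 + 0.2085×49.435 + 0.2587×131.157 + 0.2832×276.040 = 126.3022 per 1,000.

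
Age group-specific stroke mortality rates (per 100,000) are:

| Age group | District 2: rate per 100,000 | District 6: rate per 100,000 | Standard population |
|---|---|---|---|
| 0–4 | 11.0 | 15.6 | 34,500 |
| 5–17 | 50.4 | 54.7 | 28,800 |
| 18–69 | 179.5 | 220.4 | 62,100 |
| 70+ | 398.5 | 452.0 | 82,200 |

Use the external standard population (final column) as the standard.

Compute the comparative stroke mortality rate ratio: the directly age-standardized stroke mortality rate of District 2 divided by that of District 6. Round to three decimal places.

0.864

Standard total = 207,600; weights = 0.1662, 0.1387, 0.2991, 0.3960.
District 2: 0.1662×11.0 + 0.1387×50.4 + 0.2991×179.5 + 0.3960×398.5 = 220.3019 per 100,000.
District 6: 0.1662×15.6 + 0.1387×54.7 + 0.2991×220.4 + 0.3960×452.0 = 255.0809 per 100,000.
Ratio = 220.3019 ÷ 255.0809 = 0.86365.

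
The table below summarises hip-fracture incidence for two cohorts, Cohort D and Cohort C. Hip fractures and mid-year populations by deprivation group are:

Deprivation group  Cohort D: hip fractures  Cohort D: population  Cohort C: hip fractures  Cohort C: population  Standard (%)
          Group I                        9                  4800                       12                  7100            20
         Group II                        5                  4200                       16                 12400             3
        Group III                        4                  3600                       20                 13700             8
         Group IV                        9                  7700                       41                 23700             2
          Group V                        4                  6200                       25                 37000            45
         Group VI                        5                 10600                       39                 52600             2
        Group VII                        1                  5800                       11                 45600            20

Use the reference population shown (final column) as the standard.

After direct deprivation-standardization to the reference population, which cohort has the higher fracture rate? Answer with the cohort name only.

Cohort C

Deprivation-specific rates per 100000 for Cohort D: 187.50, 119.05, 111.11, 116.88, 64.52, 47.17, 17.24.
For Cohort C: 169.01, 129.03, 145.99, 173.00, 67.57, 74.14, 24.12.
Standard weights: 0.20, 0.03, 0.08, 0.02, 0.45, 0.02, 0.20.
Cohort D: 0.2000×187.50 + 0.0300×119.05 + 0.0800×111.11 + 0.0200×116.88 + 0.4500×64.52 + 0.0200×47.17 + 0.2000×17.24 = 85.7219 per 100000.
Cohort C: 0.2000×169.01 + 0.0300×129.03 + 0.0800×145.99 + 0.0200×173.00 + 0.4500×67.57 + 0.0200×74.14 + 0.2000×24.12 = 89.5254 per 100000.
The crude rates (86.25 vs 85.37) would put Cohort D higher, but that reflects its deprivation composition; once standardized to a common deprivation structure, Cohort C has the higher underlying rate.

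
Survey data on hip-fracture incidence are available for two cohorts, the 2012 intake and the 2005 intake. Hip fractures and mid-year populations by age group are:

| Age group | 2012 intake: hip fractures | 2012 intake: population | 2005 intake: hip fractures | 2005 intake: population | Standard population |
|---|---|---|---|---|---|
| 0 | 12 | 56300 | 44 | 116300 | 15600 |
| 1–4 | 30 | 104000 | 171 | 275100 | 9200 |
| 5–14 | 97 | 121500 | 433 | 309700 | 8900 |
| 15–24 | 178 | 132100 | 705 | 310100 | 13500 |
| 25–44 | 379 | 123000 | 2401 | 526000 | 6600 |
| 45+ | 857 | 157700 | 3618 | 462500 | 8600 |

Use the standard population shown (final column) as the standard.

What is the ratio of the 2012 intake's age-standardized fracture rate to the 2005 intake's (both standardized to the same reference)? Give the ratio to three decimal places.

Age-specific rates per 100000 for the 2012 intake: 21.31, 28.85, 79.84, 134.75, 308.13, 543.44.
For the 2005 intake: 37.83, 62.16, 139.81, 227.35, 456.46, 782.27.
Standard total = 62400; weights = 0.2500, 0.1474, 0.1426, 0.2163, 0.1058, 0.1378.
The 2012 intake: 0.2500×21.31 + 0.1474×28.85 + 0.1426×79.84 + 0.2163×134.75 + 0.1058×308.13 + 0.1378×543.44 = 157.6076 per 100000.
The 2005 intake: 0.2500×37.83 + 0.1474×62.16 + 0.1426×139.81 + 0.2163×227.35 + 0.1058×456.46 + 0.1378×782.27 = 243.8422 per 100000.
Ratio = 157.6076 ÷ 243.8422 = 0.64635.

0.646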